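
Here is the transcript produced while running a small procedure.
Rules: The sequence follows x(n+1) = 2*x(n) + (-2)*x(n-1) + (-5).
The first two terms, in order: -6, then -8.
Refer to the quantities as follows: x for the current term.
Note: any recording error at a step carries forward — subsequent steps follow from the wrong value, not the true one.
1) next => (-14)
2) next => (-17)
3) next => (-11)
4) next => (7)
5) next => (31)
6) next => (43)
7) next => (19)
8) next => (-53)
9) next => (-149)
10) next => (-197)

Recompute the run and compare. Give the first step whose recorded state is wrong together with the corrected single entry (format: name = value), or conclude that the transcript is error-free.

1. x = 2*(-8) + (-2)*(-6) + (-5) = -9 (not what was recorded)
So the first discrepancy is step 1, where the right value is x = -9.

step 1, x = -9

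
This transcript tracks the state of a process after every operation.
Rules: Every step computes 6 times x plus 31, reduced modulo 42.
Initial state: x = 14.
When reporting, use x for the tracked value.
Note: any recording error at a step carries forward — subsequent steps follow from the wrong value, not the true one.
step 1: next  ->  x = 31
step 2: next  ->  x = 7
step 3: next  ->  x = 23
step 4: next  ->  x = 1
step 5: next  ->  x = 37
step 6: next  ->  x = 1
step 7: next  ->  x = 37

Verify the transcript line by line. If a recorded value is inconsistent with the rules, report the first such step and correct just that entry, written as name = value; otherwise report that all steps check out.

step 3, x = 31

1. x = (6*14 + 31) mod 42 = 31 (no discrepancy)
2. x = (6*31 + 31) mod 42 = 7 (checks out)
3. x = (6*7 + 31) mod 42 = 31 (this is not what the transcript shows)
The earliest wrong entry is at step 3: it should read x = 31.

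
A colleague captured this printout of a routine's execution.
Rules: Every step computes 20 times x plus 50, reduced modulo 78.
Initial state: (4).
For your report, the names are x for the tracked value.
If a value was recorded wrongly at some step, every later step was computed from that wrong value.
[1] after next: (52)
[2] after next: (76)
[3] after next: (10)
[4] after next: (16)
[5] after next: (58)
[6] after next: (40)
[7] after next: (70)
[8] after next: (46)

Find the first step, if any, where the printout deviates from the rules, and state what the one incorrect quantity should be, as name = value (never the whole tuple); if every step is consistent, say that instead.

1. x = (20*4 + 50) mod 78 = 52 (exactly as logged)
2. x = (20*52 + 50) mod 78 = 76 (confirmed correct)
3. x = (20*76 + 50) mod 78 = 10 (in agreement)
4. x = (20*10 + 50) mod 78 = 16 (confirmed correct)
5. x = (20*16 + 50) mod 78 = 58 (no discrepancy)
6. x = (20*58 + 50) mod 78 = 40 (in agreement)
7. x = (20*40 + 50) mod 78 = 70 (verified)
8. x = (20*70 + 50) mod 78 = 46 (exactly as logged)
The recomputation confirms every line.

no error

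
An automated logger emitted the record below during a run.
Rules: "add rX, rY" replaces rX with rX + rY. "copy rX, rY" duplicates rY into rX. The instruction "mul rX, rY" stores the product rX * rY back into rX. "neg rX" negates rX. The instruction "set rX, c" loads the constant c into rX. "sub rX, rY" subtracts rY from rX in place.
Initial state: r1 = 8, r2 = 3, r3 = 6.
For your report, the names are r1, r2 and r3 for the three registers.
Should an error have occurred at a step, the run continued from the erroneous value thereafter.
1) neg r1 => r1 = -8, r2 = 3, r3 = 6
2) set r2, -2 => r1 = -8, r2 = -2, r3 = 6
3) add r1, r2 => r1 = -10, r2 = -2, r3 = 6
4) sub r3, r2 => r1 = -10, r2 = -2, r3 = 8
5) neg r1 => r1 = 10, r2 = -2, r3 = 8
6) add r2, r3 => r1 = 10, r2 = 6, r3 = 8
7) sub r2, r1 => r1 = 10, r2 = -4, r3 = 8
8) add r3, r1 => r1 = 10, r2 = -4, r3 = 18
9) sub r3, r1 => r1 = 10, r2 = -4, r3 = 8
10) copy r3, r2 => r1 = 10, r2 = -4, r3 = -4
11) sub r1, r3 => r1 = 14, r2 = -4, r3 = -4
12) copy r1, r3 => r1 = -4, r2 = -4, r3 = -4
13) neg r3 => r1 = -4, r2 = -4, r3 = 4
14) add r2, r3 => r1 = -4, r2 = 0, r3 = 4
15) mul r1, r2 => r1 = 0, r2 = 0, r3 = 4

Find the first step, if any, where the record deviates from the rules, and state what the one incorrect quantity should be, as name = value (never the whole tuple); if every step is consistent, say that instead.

Recomputing the run from the initial state:
step 1: r1 = -8, r2 = 3, r3 = 6
step 2: r1 = -8, r2 = -2, r3 = 6
step 3: r1 = -10, r2 = -2, r3 = 6
step 4: r1 = -10, r2 = -2, r3 = 8
step 5: r1 = 10, r2 = -2, r3 = 8
step 6: r1 = 10, r2 = 6, r3 = 8
step 7: r1 = 10, r2 = -4, r3 = 8
step 8: r1 = 10, r2 = -4, r3 = 18
step 9: r1 = 10, r2 = -4, r3 = 8
step 10: r1 = 10, r2 = -4, r3 = -4
step 11: r1 = 14, r2 = -4, r3 = -4
step 12: r1 = -4, r2 = -4, r3 = -4
step 13: r1 = -4, r2 = -4, r3 = 4
step 14: r1 = -4, r2 = 0, r3 = 4
step 15: r1 = 0, r2 = 0, r3 = 4
This matches the record at every step.

no error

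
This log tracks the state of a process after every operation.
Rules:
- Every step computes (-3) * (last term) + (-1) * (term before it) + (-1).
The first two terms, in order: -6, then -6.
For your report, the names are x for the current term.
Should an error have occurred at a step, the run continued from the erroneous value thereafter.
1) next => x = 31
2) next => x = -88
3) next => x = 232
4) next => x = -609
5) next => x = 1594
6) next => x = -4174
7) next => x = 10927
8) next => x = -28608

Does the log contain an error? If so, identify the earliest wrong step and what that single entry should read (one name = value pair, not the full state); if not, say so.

step 1, x = 23

Recomputing the run from the initial state:
step 1: x = 23
step 2: x = -64
step 3: x = 168
step 4: x = -441
step 5: x = 1154
step 6: x = -3022
step 7: x = 7911
step 8: x = -20712
The first disagreement with the log is at step 1, where the value should be x = 23.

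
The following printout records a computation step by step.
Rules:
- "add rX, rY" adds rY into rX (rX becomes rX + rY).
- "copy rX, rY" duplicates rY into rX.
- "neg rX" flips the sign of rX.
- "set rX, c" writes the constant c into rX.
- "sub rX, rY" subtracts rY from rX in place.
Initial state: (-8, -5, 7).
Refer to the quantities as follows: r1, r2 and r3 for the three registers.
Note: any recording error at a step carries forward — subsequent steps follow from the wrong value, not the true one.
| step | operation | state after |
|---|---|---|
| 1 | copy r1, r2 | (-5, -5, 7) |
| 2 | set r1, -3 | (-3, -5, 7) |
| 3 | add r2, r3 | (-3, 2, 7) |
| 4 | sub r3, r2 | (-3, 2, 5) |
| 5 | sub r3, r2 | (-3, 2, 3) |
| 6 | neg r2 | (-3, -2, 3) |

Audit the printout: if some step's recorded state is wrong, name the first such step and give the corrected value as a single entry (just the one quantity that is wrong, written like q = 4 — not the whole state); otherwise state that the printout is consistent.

step 1: r1 = -5 -> same as recorded
step 2: r1 = -3 -> agrees with the printout
step 3: r2 = -5 + 7 = 2 -> in agreement
step 4: r3 = 7 - 2 = 5 -> no discrepancy
step 5: r3 = 5 - 2 = 3 -> verified
step 6: r2 = -(2) = -2 -> confirmed correct
No step deviates from the rules.

no error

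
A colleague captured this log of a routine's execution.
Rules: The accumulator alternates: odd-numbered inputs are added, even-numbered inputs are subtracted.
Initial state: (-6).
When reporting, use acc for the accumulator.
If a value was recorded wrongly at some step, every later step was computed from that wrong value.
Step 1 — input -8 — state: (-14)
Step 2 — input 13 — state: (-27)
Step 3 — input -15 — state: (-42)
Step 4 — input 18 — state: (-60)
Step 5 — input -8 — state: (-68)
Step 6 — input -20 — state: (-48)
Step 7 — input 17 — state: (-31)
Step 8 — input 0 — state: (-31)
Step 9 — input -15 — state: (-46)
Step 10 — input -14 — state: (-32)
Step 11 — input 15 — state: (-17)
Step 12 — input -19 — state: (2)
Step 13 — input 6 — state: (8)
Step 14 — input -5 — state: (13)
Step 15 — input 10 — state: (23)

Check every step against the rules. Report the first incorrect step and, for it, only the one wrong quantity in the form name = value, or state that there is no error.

no error

1. acc = -6 + -8 = -14 (same as recorded)
2. acc = -14 - 13 = -27 (agrees with the log)
3. acc = -27 + -15 = -42 (matches)
4. acc = -42 - 18 = -60 (consistent with the log)
5. acc = -60 + -8 = -68 (agrees with the log)
6. acc = -68 - -20 = -48 (same as recorded)
7. acc = -48 + 17 = -31 (verified)
8. acc = -31 - 0 = -31 (matches)
9. acc = -31 + -15 = -46 (verified)
10. acc = -46 - -14 = -32 (same as recorded)
11. acc = -32 + 15 = -17 (same as recorded)
12. acc = -17 - -19 = 2 (no discrepancy)
13. acc = 2 + 6 = 8 (verified)
14. acc = 8 - -5 = 13 (confirmed correct)
15. acc = 13 + 10 = 23 (checks out)
The recomputation confirms every line.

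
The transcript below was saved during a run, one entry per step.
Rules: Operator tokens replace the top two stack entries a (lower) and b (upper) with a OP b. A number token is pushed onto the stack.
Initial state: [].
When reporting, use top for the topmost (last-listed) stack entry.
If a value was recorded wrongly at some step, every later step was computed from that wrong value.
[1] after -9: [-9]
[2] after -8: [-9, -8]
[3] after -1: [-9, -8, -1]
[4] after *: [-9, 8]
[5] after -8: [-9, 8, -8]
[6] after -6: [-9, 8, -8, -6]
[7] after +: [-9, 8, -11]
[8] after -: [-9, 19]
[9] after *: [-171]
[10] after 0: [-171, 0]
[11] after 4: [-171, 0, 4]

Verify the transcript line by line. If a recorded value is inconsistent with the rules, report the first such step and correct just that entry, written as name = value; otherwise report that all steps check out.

step 7, top = -14

Recomputing the run from the initial state:
step 1: [-9]
step 2: [-9, -8]
step 3: [-9, -8, -1]
step 4: [-9, 8]
step 5: [-9, 8, -8]
step 6: [-9, 8, -8, -6]
step 7: [-9, 8, -14]
step 8: [-9, 22]
step 9: [-198]
step 10: [-198, 0]
step 11: [-198, 0, 4]
The first disagreement with the transcript is at step 7, where the value should be top = -14.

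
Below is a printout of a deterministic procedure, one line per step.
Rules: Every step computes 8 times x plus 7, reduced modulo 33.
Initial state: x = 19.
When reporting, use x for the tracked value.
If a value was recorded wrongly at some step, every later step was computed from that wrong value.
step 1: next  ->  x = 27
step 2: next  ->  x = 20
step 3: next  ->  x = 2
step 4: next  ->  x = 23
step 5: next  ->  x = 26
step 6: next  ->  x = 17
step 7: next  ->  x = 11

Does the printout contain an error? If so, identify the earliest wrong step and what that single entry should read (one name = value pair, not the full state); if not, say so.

Recomputing the run from the initial state:
step 1: x = 27
step 2: x = 25
step 3: x = 9
step 4: x = 13
step 5: x = 12
step 6: x = 4
step 7: x = 6
The first disagreement with the printout is at step 2, where the value should be x = 25.

step 2, x = 25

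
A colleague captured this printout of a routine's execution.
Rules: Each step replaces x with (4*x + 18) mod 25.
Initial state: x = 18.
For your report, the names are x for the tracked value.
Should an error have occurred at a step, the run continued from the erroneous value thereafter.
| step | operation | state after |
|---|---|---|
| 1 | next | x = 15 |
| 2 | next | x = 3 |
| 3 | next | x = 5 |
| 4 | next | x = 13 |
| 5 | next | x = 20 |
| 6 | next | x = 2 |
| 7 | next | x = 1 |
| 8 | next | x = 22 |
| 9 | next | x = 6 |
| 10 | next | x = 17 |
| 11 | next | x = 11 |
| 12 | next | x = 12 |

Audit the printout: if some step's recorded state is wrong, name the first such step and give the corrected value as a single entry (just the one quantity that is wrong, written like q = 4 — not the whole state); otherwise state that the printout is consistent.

step 6, x = 23

1. x = (4*18 + 18) mod 25 = 15 (matches)
2. x = (4*15 + 18) mod 25 = 3 (agrees with the printout)
3. x = (4*3 + 18) mod 25 = 5 (matches)
4. x = (4*5 + 18) mod 25 = 13 (exactly as logged)
5. x = (4*13 + 18) mod 25 = 20 (no discrepancy)
6. x = (4*20 + 18) mod 25 = 23 (first mismatch against the printout)
That makes step 6 the first incorrect line — x = 23 is what it should show.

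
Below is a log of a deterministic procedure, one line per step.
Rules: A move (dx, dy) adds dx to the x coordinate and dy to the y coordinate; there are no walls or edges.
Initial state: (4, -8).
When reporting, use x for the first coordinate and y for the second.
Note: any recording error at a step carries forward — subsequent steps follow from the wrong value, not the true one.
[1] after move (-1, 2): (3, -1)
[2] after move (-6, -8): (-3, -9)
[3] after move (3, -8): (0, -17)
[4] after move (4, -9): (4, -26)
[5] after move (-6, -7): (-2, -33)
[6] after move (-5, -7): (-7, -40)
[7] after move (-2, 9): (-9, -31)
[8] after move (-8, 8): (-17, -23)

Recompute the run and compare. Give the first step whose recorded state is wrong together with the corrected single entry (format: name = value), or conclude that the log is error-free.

Step 1: x = 4 + (-1) = 3, y = -8 + (2) = -6 — the log disagrees here.
The audit stops at step 1: the recorded entry is wrong and should be y = -6.

step 1, y = -6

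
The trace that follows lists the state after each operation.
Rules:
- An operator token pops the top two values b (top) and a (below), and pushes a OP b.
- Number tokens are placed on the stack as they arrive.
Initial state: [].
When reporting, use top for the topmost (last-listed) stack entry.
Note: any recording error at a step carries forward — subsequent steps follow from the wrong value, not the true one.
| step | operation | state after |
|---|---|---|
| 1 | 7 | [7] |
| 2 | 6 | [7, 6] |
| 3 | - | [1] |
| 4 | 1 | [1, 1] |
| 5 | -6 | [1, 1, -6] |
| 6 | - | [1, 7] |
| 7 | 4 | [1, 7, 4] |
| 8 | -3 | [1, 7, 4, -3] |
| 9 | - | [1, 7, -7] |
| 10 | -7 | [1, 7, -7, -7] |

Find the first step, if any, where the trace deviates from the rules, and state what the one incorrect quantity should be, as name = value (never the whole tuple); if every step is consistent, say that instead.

Recomputing the run from the initial state:
step 1: [7]
step 2: [7, 6]
step 3: [1]
step 4: [1, 1]
step 5: [1, 1, -6]
step 6: [1, 7]
step 7: [1, 7, 4]
step 8: [1, 7, 4, -3]
step 9: [1, 7, 7]
step 10: [1, 7, 7, -7]
The first disagreement with the trace is at step 9, where the value should be top = 7.

step 9, top = 7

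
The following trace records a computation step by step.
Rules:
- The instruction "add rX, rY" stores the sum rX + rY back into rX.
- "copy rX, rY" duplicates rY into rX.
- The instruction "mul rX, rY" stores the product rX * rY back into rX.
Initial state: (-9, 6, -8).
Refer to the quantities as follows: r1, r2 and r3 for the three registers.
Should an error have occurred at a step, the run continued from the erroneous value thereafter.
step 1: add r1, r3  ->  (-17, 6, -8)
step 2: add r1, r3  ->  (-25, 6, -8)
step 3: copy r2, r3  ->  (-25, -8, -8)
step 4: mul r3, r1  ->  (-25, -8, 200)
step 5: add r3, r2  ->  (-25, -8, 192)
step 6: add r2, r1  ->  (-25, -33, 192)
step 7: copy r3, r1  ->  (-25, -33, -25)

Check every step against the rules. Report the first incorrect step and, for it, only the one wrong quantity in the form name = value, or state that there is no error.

no error

Recomputing the run from the initial state:
step 1: r1 = -17, r2 = 6, r3 = -8
step 2: r1 = -25, r2 = 6, r3 = -8
step 3: r1 = -25, r2 = -8, r3 = -8
step 4: r1 = -25, r2 = -8, r3 = 200
step 5: r1 = -25, r2 = -8, r3 = 192
step 6: r1 = -25, r2 = -33, r3 = 192
step 7: r1 = -25, r2 = -33, r3 = -25
This matches the trace at every step.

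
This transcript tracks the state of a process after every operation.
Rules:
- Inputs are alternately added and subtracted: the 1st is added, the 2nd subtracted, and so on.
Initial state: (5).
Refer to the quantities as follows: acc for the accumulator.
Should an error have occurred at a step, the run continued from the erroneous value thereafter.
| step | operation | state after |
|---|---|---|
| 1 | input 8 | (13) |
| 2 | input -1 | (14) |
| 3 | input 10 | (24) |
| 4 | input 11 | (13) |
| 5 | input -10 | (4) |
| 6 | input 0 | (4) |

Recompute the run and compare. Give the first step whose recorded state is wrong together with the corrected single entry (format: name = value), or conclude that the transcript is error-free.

Recomputing the run from the initial state:
step 1: acc = 13
step 2: acc = 14
step 3: acc = 24
step 4: acc = 13
step 5: acc = 3
step 6: acc = 3
The first disagreement with the transcript is at step 5, where the value should be acc = 3.

step 5, acc = 3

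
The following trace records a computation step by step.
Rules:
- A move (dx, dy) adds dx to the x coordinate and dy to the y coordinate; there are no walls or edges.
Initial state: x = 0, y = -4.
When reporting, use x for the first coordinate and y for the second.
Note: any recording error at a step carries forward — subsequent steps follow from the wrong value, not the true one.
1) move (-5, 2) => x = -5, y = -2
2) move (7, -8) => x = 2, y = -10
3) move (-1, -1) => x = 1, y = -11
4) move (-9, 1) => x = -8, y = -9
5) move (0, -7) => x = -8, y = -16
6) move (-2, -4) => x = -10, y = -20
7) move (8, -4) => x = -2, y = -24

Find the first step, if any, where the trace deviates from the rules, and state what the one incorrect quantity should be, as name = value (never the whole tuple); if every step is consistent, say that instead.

Step 1: x = 0 + (-5) = -5, y = -4 + (2) = -2 — in agreement.
Step 2: x = -5 + (7) = 2, y = -2 + (-8) = -10 — confirmed correct.
Step 3: x = 2 + (-1) = 1, y = -10 + (-1) = -11 — agrees with the trace.
Step 4: x = 1 + (-9) = -8, y = -11 + (1) = -10 — first mismatch against the trace.
That makes step 4 the first incorrect line — y = -10 is what it should show.

step 4, y = -10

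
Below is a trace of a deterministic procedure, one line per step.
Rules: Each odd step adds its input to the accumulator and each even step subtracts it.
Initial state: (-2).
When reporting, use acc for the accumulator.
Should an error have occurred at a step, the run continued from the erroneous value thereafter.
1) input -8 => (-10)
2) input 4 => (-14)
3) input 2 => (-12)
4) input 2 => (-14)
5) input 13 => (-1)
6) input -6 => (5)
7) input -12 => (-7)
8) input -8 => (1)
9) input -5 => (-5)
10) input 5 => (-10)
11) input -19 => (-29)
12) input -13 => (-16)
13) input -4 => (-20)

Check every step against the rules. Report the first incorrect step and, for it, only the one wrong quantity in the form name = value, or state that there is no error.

step 9, acc = -4

step 1: acc = -2 + -8 = -10 -> consistent with the trace
step 2: acc = -10 - 4 = -14 -> confirmed correct
step 3: acc = -14 + 2 = -12 -> in agreement
step 4: acc = -12 - 2 = -14 -> same as recorded
step 5: acc = -14 + 13 = -1 -> confirmed correct
step 6: acc = -1 - -6 = 5 -> no discrepancy
step 7: acc = 5 + -12 = -7 -> no discrepancy
step 8: acc = -7 - -8 = 1 -> in agreement
step 9: acc = 1 + -5 = -4 -> this is not what the trace shows
The earliest wrong entry is at step 9: it should read acc = -4.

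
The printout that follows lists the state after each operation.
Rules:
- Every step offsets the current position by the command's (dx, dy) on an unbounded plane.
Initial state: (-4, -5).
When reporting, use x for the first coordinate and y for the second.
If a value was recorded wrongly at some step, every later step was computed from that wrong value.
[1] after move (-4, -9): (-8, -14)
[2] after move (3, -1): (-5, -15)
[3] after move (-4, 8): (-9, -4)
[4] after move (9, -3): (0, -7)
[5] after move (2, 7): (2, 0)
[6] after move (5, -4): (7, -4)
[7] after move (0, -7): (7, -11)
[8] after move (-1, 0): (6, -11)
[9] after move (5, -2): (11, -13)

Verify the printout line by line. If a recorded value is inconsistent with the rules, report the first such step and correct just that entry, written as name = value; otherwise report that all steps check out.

Recomputing the run from the initial state:
step 1: x = -8, y = -14
step 2: x = -5, y = -15
step 3: x = -9, y = -7
step 4: x = 0, y = -10
step 5: x = 2, y = -3
step 6: x = 7, y = -7
step 7: x = 7, y = -14
step 8: x = 6, y = -14
step 9: x = 11, y = -16
The first disagreement with the printout is at step 3, where the value should be y = -7.

step 3, y = -7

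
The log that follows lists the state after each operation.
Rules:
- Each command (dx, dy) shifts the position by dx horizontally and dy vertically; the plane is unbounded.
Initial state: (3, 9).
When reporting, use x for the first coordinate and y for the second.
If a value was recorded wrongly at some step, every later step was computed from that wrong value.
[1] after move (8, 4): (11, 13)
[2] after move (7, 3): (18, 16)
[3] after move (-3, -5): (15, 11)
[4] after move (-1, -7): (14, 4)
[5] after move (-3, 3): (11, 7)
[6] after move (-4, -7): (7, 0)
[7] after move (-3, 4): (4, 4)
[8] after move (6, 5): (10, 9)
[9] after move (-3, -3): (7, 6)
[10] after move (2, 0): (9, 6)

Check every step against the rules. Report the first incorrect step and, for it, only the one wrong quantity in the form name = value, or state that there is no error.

Step 1: x = 3 + (8) = 11, y = 9 + (4) = 13 — same as recorded.
Step 2: x = 11 + (7) = 18, y = 13 + (3) = 16 — no discrepancy.
Step 3: x = 18 + (-3) = 15, y = 16 + (-5) = 11 — agrees with the log.
Step 4: x = 15 + (-1) = 14, y = 11 + (-7) = 4 — same as recorded.
Step 5: x = 14 + (-3) = 11, y = 4 + (3) = 7 — no discrepancy.
Step 6: x = 11 + (-4) = 7, y = 7 + (-7) = 0 — verified.
Step 7: x = 7 + (-3) = 4, y = 0 + (4) = 4 — checks out.
Step 8: x = 4 + (6) = 10, y = 4 + (5) = 9 — checks out.
Step 9: x = 10 + (-3) = 7, y = 9 + (-3) = 6 — consistent with the log.
Step 10: x = 7 + (2) = 9, y = 6 + (0) = 6 — checks out.
Every step is consistent.

no error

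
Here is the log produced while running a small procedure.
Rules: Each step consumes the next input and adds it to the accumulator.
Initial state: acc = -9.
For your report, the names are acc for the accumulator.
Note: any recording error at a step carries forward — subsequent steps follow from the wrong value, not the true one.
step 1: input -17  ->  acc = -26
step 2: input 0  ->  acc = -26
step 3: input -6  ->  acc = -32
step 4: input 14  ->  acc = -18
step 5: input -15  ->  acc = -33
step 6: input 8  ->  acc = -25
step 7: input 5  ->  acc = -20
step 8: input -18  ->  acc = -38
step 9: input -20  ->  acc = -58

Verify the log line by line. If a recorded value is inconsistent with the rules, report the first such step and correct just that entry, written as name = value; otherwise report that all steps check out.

step 1: acc = -9 + -17 = -26 -> exactly as logged
step 2: acc = -26 + 0 = -26 -> confirmed correct
step 3: acc = -26 + -6 = -32 -> agrees with the log
step 4: acc = -32 + 14 = -18 -> in agreement
step 5: acc = -18 + -15 = -33 -> checks out
step 6: acc = -33 + 8 = -25 -> confirmed correct
step 7: acc = -25 + 5 = -20 -> matches
step 8: acc = -20 + -18 = -38 -> verified
step 9: acc = -38 + -20 = -58 -> matches
All steps check out; nothing to correct.

no error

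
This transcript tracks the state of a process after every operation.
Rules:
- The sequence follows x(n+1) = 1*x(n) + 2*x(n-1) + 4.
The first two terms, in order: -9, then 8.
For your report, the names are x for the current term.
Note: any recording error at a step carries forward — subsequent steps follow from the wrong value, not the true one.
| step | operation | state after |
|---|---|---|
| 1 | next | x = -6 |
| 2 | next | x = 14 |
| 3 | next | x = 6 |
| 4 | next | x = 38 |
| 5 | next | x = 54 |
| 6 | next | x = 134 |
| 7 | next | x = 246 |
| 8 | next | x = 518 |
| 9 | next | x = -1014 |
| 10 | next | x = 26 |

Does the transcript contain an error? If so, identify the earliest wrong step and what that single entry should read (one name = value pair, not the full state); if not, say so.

Recomputing the run from the initial state:
step 1: x = -6
step 2: x = 14
step 3: x = 6
step 4: x = 38
step 5: x = 54
step 6: x = 134
step 7: x = 246
step 8: x = 518
step 9: x = 1014
step 10: x = 2054
The first disagreement with the transcript is at step 9, where the value should be x = 1014.

step 9, x = 1014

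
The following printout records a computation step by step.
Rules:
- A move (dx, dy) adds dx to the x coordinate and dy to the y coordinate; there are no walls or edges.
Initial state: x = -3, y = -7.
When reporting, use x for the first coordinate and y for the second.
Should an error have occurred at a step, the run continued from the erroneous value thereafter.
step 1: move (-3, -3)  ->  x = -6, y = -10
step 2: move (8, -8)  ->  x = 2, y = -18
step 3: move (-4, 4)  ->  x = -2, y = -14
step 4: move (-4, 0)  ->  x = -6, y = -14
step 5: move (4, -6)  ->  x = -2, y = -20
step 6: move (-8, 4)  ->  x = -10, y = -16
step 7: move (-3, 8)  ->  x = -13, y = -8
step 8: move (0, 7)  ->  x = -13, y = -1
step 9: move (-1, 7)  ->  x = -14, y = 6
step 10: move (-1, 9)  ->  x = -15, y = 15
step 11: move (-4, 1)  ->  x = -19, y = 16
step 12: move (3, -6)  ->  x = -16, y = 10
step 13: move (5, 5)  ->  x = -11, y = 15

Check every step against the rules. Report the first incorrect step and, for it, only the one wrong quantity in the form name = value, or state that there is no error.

1. x = -3 + (-3) = -6, y = -7 + (-3) = -10 (same as recorded)
2. x = -6 + (8) = 2, y = -10 + (-8) = -18 (in agreement)
3. x = 2 + (-4) = -2, y = -18 + (4) = -14 (in agreement)
4. x = -2 + (-4) = -6, y = -14 + (0) = -14 (exactly as logged)
5. x = -6 + (4) = -2, y = -14 + (-6) = -20 (same as recorded)
6. x = -2 + (-8) = -10, y = -20 + (4) = -16 (matches)
7. x = -10 + (-3) = -13, y = -16 + (8) = -8 (no discrepancy)
8. x = -13 + (0) = -13, y = -8 + (7) = -1 (checks out)
9. x = -13 + (-1) = -14, y = -1 + (7) = 6 (consistent with the printout)
10. x = -14 + (-1) = -15, y = 6 + (9) = 15 (exactly as logged)
11. x = -15 + (-4) = -19, y = 15 + (1) = 16 (verified)
12. x = -19 + (3) = -16, y = 16 + (-6) = 10 (no discrepancy)
13. x = -16 + (5) = -11, y = 10 + (5) = 15 (verified)
The whole run recomputes cleanly — no discrepancies.

no error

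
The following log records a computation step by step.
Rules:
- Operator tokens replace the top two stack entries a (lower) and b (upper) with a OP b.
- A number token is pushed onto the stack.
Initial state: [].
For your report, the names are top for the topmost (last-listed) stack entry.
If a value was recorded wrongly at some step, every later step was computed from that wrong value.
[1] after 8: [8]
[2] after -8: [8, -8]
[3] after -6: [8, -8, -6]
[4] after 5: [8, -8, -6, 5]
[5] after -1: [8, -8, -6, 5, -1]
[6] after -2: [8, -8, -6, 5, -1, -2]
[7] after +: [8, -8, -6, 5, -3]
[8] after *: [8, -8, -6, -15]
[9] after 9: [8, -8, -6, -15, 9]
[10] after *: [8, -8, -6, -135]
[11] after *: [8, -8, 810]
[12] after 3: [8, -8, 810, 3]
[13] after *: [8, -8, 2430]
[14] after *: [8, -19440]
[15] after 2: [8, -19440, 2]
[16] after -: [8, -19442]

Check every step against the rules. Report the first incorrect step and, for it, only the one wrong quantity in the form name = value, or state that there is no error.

no error

1. push 8: top = 8 (verified)
2. push -8: top = -8 (same as recorded)
3. push -6: top = -6 (matches)
4. push 5: top = 5 (matches)
5. push -1: top = -1 (confirmed correct)
6. push -2: top = -2 (verified)
7. -1 + -2 = -3 (no discrepancy)
8. 5 * -3 = -15 (same as recorded)
9. push 9: top = 9 (confirmed correct)
10. -15 * 9 = -135 (verified)
11. -6 * -135 = 810 (checks out)
12. push 3: top = 3 (no discrepancy)
13. 810 * 3 = 2430 (matches)
14. -8 * 2430 = -19440 (agrees with the log)
15. push 2: top = 2 (same as recorded)
16. -19440 - 2 = -19442 (confirmed correct)
Every step is consistent.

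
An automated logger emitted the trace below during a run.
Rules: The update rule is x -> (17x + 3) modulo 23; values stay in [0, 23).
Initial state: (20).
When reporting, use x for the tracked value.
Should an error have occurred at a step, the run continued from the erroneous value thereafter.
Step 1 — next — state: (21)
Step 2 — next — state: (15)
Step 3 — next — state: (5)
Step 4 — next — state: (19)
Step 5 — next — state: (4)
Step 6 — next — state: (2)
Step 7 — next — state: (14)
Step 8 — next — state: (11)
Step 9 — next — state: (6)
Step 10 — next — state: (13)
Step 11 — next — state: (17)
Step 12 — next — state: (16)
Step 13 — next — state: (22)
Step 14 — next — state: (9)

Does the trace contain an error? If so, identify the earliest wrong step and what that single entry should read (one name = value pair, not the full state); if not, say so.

no error

Step 1: x = (17*20 + 3) mod 23 = 21 — exactly as logged.
Step 2: x = (17*21 + 3) mod 23 = 15 — verified.
Step 3: x = (17*15 + 3) mod 23 = 5 — same as recorded.
Step 4: x = (17*5 + 3) mod 23 = 19 — no discrepancy.
Step 5: x = (17*19 + 3) mod 23 = 4 — checks out.
Step 6: x = (17*4 + 3) mod 23 = 2 — no discrepancy.
Step 7: x = (17*2 + 3) mod 23 = 14 — matches.
Step 8: x = (17*14 + 3) mod 23 = 11 — in agreement.
Step 9: x = (17*11 + 3) mod 23 = 6 — verified.
Step 10: x = (17*6 + 3) mod 23 = 13 — in agreement.
Step 11: x = (17*13 + 3) mod 23 = 17 — matches.
Step 12: x = (17*17 + 3) mod 23 = 16 — agrees with the trace.
Step 13: x = (17*16 + 3) mod 23 = 22 — no discrepancy.
Step 14: x = (17*22 + 3) mod 23 = 9 — in agreement.
All entries verified; no error found.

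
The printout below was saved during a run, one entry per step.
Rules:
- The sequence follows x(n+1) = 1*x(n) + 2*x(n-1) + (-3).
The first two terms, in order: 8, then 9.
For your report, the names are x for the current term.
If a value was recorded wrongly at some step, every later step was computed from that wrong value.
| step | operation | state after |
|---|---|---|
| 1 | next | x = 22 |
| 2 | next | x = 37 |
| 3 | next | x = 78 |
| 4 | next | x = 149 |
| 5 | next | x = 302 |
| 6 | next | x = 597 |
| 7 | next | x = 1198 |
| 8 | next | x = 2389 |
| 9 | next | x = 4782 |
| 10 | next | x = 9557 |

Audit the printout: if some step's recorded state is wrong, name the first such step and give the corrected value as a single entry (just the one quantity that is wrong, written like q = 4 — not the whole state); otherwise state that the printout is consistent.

no error

Recomputing the run from the initial state:
step 1: x = 22
step 2: x = 37
step 3: x = 78
step 4: x = 149
step 5: x = 302
step 6: x = 597
step 7: x = 1198
step 8: x = 2389
step 9: x = 4782
step 10: x = 9557
This matches the printout at every step.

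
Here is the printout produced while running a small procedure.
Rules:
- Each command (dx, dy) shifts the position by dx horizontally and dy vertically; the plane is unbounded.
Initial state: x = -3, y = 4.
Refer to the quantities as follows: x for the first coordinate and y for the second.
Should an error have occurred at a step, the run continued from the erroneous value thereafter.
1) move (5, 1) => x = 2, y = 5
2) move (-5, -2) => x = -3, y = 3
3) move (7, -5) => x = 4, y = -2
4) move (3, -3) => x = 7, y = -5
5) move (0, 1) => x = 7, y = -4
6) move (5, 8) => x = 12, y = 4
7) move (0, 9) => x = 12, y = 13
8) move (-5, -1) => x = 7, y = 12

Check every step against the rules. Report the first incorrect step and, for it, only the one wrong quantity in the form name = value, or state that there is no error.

no error

Recomputing the run from the initial state:
step 1: x = 2, y = 5
step 2: x = -3, y = 3
step 3: x = 4, y = -2
step 4: x = 7, y = -5
step 5: x = 7, y = -4
step 6: x = 12, y = 4
step 7: x = 12, y = 13
step 8: x = 7, y = 12
This matches the printout at every step.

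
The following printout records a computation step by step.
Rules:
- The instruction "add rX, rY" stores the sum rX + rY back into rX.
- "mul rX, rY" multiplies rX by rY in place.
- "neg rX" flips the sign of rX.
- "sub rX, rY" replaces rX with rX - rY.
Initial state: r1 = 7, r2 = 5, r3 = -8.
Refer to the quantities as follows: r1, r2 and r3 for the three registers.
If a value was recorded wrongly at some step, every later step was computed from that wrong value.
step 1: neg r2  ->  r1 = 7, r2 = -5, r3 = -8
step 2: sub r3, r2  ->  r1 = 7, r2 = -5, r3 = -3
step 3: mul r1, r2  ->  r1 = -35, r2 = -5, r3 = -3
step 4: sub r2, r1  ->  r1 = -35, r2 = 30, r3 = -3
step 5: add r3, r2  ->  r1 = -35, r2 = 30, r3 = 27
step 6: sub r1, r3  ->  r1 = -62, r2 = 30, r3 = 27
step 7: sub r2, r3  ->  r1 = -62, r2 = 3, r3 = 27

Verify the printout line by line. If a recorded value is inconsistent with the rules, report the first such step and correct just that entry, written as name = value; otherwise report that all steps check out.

no error

1. r2 = -(5) = -5 (consistent with the printout)
2. r3 = -8 - -5 = -3 (no discrepancy)
3. r1 = 7 * -5 = -35 (agrees with the printout)
4. r2 = -5 - -35 = 30 (in agreement)
5. r3 = -3 + 30 = 27 (agrees with the printout)
6. r1 = -35 - 27 = -62 (exactly as logged)
7. r2 = 30 - 27 = 3 (in agreement)
The recomputation confirms every line.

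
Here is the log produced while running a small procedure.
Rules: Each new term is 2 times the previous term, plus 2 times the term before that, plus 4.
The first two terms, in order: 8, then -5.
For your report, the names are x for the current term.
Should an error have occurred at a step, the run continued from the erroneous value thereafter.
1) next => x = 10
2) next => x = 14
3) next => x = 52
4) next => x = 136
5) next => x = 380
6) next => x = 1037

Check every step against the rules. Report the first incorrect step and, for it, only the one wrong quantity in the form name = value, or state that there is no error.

1. x = 2*(-5) + (2)*(8) + (4) = 10 (no discrepancy)
2. x = 2*(10) + (2)*(-5) + (4) = 14 (in agreement)
3. x = 2*(14) + (2)*(10) + (4) = 52 (agrees with the log)
4. x = 2*(52) + (2)*(14) + (4) = 136 (matches)
5. x = 2*(136) + (2)*(52) + (4) = 380 (no discrepancy)
6. x = 2*(380) + (2)*(136) + (4) = 1036 (the recorded entry deviates here)
So the first discrepancy is step 6, where the right value is x = 1036.

step 6, x = 1036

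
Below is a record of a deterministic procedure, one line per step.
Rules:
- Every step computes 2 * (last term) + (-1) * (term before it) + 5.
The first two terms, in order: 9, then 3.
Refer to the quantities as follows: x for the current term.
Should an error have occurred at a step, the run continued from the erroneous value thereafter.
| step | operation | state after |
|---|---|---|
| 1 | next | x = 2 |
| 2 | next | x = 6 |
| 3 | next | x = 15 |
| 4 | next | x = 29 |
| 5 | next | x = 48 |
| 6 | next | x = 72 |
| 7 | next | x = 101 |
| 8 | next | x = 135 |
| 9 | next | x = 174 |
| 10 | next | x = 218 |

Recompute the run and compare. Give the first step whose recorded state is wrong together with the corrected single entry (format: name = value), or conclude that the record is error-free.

no error

step 1: x = 2*(3) + (-1)*(9) + (5) = 2 -> no discrepancy
step 2: x = 2*(2) + (-1)*(3) + (5) = 6 -> exactly as logged
step 3: x = 2*(6) + (-1)*(2) + (5) = 15 -> no discrepancy
step 4: x = 2*(15) + (-1)*(6) + (5) = 29 -> consistent with the record
step 5: x = 2*(29) + (-1)*(15) + (5) = 48 -> in agreement
step 6: x = 2*(48) + (-1)*(29) + (5) = 72 -> confirmed correct
step 7: x = 2*(72) + (-1)*(48) + (5) = 101 -> checks out
step 8: x = 2*(101) + (-1)*(72) + (5) = 135 -> matches
step 9: x = 2*(135) + (-1)*(101) + (5) = 174 -> exactly as logged
step 10: x = 2*(174) + (-1)*(135) + (5) = 218 -> no discrepancy
Nothing is out of place; the run is error-free.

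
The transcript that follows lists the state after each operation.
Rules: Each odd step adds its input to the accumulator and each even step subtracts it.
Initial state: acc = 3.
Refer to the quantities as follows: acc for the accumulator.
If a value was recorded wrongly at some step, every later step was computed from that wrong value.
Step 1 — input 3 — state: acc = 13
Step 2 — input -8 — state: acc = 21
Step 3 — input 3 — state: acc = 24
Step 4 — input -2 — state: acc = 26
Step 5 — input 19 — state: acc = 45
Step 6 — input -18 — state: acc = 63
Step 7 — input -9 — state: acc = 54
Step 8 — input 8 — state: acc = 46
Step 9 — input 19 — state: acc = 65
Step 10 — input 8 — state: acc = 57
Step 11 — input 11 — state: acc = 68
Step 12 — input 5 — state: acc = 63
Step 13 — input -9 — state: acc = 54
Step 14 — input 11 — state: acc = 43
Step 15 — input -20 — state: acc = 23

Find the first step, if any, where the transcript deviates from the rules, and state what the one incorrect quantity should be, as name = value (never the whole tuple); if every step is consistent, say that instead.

Recomputing the run from the initial state:
step 1: acc = 6
step 2: acc = 14
step 3: acc = 17
step 4: acc = 19
step 5: acc = 38
step 6: acc = 56
step 7: acc = 47
step 8: acc = 39
step 9: acc = 58
step 10: acc = 50
step 11: acc = 61
step 12: acc = 56
step 13: acc = 47
step 14: acc = 36
step 15: acc = 16
The first disagreement with the transcript is at step 1, where the value should be acc = 6.

step 1, acc = 6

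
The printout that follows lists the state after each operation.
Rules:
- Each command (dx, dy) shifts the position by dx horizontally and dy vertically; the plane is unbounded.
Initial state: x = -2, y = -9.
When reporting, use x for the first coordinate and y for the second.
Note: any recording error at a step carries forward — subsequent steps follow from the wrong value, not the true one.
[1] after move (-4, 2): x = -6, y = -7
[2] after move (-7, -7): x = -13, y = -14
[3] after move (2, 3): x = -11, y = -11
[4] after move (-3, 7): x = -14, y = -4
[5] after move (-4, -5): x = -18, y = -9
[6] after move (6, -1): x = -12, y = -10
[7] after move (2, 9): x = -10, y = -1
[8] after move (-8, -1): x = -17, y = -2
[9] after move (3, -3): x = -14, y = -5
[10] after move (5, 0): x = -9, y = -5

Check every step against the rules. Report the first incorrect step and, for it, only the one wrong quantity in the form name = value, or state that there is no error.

step 8, x = -18

Recomputing the run from the initial state:
step 1: x = -6, y = -7
step 2: x = -13, y = -14
step 3: x = -11, y = -11
step 4: x = -14, y = -4
step 5: x = -18, y = -9
step 6: x = -12, y = -10
step 7: x = -10, y = -1
step 8: x = -18, y = -2
step 9: x = -15, y = -5
step 10: x = -10, y = -5
The first disagreement with the printout is at step 8, where the value should be x = -18.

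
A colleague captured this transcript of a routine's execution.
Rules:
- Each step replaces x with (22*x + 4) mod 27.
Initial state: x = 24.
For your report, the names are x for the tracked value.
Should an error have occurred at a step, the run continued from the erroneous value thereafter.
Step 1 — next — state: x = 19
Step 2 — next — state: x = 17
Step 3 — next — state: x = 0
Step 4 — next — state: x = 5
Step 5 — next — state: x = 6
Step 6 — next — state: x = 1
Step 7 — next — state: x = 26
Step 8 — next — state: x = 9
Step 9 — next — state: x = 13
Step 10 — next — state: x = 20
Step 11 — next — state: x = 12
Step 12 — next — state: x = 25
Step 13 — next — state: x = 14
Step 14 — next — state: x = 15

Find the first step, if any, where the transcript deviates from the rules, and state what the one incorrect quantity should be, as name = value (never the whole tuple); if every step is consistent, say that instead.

Recomputing the run from the initial state:
step 1: x = 19
step 2: x = 17
step 3: x = 0
step 4: x = 4
step 5: x = 11
step 6: x = 3
step 7: x = 16
step 8: x = 5
step 9: x = 6
step 10: x = 1
step 11: x = 26
step 12: x = 9
step 13: x = 13
step 14: x = 20
The first disagreement with the transcript is at step 4, where the value should be x = 4.

step 4, x = 4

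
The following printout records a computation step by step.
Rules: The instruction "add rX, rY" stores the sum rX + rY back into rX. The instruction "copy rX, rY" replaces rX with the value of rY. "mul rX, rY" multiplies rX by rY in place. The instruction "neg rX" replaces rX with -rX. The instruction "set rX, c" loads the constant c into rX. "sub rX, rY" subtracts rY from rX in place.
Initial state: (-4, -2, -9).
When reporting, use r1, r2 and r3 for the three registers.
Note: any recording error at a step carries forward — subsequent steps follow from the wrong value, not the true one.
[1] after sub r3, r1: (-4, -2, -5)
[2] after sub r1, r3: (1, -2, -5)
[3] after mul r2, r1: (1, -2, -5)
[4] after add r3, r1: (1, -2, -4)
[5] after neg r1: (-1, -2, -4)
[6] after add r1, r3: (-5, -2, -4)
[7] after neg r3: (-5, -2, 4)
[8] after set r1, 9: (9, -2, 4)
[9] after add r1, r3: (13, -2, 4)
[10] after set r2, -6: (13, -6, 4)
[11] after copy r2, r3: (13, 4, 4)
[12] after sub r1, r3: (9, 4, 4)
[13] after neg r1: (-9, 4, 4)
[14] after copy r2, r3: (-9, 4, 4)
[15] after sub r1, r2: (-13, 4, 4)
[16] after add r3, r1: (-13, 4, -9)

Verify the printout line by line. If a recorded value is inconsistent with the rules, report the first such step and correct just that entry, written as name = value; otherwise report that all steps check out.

no error

1. r3 = -9 - -4 = -5 (checks out)
2. r1 = -4 - -5 = 1 (in agreement)
3. r2 = -2 * 1 = -2 (no discrepancy)
4. r3 = -5 + 1 = -4 (no discrepancy)
5. r1 = -(1) = -1 (confirmed correct)
6. r1 = -1 + -4 = -5 (confirmed correct)
7. r3 = -(-4) = 4 (matches)
8. r1 = 9 (agrees with the printout)
9. r1 = 9 + 4 = 13 (in agreement)
10. r2 = -6 (same as recorded)
11. r2 = 4 (same as recorded)
12. r1 = 13 - 4 = 9 (matches)
13. r1 = -(9) = -9 (exactly as logged)
14. r2 = 4 (in agreement)
15. r1 = -9 - 4 = -13 (checks out)
16. r3 = 4 + -13 = -9 (in agreement)
Nothing is out of place; the run is error-free.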